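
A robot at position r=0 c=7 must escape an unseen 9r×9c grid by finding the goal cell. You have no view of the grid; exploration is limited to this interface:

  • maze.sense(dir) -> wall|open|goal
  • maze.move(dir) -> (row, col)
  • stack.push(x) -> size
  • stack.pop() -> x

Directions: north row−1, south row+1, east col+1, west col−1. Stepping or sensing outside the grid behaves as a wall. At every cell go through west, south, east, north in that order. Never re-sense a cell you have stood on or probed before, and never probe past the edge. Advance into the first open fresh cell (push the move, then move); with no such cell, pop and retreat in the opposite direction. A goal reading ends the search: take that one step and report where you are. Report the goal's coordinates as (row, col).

I run sense using dir=west, and see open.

Calling push using x=west, — result: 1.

I call move using dir=west, : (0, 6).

Using sense using dir=west, → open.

I run push using x=west, and get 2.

I run move using dir=west, which returns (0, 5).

I use sense using dir=west, and see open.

Invoking push using x=west, and see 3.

I invoke move using dir=west, which returns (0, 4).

Now I run sense using dir=west, giving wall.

Calling sense using dir=south, — result: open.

Next I call push using x=south, → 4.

I invoke move using dir=south, — result: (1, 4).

I try sense using dir=west, giving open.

Using push using x=west, and get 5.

I try move using dir=west, and see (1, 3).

I try sense using dir=west, yielding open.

Calling push using x=west, → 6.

Calling move using dir=west, and see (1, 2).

Calling sense using dir=west, and get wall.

I run sense using dir=south, which returns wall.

Now I run sense using dir=north, : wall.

Next I call pop(), giving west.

Next I call move using dir=east, giving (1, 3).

I call sense using dir=south, → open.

Invoking push using x=south, and observe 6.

I call move using dir=south, and see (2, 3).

Using sense using dir=south, which returns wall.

Calling sense using dir=east, — result: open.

Next I call push using x=east, : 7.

Then move using dir=east, → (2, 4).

Using sense using dir=south, yielding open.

Then push using x=south, — result: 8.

I use move using dir=south, and observe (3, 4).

I call sense using dir=south, and observe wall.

I invoke sense using dir=east, yielding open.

Now I run push using x=east, — result: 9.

Next I call move using dir=east, — result: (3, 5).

I call sense using dir=south, and observe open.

Then push using x=south, giving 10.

Calling move using dir=south, and observe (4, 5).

I try sense using dir=south, → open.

I run push using x=south, → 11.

I call move using dir=south, — result: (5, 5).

Invoking sense using dir=west, giving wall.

Then sense using dir=south, yielding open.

I try push using x=south, giving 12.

Then move using dir=south, and get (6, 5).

I use sense using dir=west, : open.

I use push using x=west, and observe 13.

I call move using dir=west, which returns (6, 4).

I call sense using dir=west, yielding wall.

Calling sense using dir=south, : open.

I run push using x=south, : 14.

Next I call move using dir=south, and see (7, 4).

I try sense using dir=west, : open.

Invoking push using x=west, and observe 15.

Invoking move using dir=west, — result: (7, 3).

I try sense using dir=west, → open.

Next I call push using x=west, — result: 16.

Now I run move using dir=west, : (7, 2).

I use sense using dir=west, which returns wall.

I use sense using dir=south, → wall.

I try sense using dir=north, and get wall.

I use pop, and get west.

I run move using dir=east, and get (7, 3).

Then sense using dir=south, and see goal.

I try move using dir=south, : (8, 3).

Answer: (8, 3)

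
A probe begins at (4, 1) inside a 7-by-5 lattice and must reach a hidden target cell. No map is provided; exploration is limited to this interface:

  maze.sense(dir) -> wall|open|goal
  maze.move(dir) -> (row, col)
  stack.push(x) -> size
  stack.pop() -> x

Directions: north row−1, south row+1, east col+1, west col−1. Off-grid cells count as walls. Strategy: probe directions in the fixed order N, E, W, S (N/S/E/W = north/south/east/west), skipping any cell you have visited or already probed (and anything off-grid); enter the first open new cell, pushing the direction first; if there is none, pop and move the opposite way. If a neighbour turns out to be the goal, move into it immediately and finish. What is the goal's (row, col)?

;; sense(dir='north') : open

;; push(x='north') : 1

;; move(dir='north') : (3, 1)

;; sense(dir='north') : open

;; push(x='north') : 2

;; move(dir='north') : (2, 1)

;; sense(dir='north') : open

;; push(x='north') : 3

;; move(dir='north') : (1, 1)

;; sense(dir='north') : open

;; push(x='north') : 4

;; move(dir='north') : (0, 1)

;; sense(dir='east') : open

;; push(x='east') : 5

;; move(dir='east') : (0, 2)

;; sense(dir='east') : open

;; push(x='east') : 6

;; move(dir='east') : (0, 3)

;; sense(dir='east') : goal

;; move(dir='east') : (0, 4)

Answer: (0, 4)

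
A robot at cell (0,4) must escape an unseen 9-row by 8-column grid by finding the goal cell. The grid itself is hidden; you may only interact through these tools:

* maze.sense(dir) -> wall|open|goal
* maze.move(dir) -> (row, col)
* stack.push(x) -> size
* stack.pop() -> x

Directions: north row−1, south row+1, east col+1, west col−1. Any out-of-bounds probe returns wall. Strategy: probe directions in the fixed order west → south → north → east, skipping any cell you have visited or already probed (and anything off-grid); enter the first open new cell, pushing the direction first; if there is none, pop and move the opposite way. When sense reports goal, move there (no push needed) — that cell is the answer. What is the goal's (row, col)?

==> sense(dir→west)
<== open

==> push(x→west)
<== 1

==> move(dir→west)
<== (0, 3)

==> sense(dir→west)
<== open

==> push(x→west)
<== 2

==> move(dir→west)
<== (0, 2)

==> sense(dir→west)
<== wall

==> sense(dir→south)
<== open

==> push(x→south)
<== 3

==> move(dir→south)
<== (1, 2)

==> sense(dir→west)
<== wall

==> sense(dir→south)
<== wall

==> sense(dir→east)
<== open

==> push(x→east)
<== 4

==> move(dir→east)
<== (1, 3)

==> sense(dir→south)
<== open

==> push(x→south)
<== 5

==> move(dir→south)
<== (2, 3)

==> sense(dir→south)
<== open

==> push(x→south)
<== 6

==> move(dir→south)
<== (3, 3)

==> sense(dir→west)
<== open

==> push(x→west)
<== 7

==> move(dir→west)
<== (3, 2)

==> sense(dir→west)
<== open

==> push(x→west)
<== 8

==> move(dir→west)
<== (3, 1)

==> sense(dir→west)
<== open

==> push(x→west)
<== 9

==> move(dir→west)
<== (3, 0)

==> sense(dir→south)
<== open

==> push(x→south)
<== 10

==> move(dir→south)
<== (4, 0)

==> sense(dir→south)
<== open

==> push(x→south)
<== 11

==> move(dir→south)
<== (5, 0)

==> sense(dir→south)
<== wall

==> sense(dir→east)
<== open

==> push(x→east)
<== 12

==> move(dir→east)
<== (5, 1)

==> sense(dir→south)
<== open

==> push(x→south)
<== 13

==> move(dir→south)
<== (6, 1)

==> sense(dir→south)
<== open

==> push(x→south)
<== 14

==> move(dir→south)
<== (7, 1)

==> sense(dir→west)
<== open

==> push(x→west)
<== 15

==> move(dir→west)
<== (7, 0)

==> sense(dir→south)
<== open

==> push(x→south)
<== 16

==> move(dir→south)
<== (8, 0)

==> sense(dir→east)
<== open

==> push(x→east)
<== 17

==> move(dir→east)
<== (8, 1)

==> sense(dir→east)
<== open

==> push(x→east)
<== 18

==> move(dir→east)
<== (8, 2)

==> sense(dir→north)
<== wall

==> sense(dir→east)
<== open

==> push(x→east)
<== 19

==> move(dir→east)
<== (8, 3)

==> sense(dir→north)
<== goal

==> move(dir→north)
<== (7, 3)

Answer: (7, 3)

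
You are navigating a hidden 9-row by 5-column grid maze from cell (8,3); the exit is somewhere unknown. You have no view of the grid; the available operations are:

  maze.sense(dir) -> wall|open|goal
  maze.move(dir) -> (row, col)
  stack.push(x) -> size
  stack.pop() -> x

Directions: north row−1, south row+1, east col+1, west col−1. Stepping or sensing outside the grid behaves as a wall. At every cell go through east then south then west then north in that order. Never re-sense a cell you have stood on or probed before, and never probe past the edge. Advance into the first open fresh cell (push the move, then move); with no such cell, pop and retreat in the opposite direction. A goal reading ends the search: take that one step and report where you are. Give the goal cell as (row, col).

>> sense(dir: east)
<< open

>> push(x: east)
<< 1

>> move(dir: east)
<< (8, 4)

>> sense(dir: north)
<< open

>> push(x: north)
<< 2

>> move(dir: north)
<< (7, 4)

>> sense(dir: west)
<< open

>> push(x: west)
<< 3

>> move(dir: west)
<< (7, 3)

>> sense(dir: west)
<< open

>> push(x: west)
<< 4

>> move(dir: west)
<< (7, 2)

>> sense(dir: south)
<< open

>> push(x: south)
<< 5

>> move(dir: south)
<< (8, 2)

>> sense(dir: west)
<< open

>> push(x: west)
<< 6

>> move(dir: west)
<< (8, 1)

>> sense(dir: west)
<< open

>> push(x: west)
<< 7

>> move(dir: west)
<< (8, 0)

>> sense(dir: north)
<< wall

>> pop()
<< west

>> move(dir: east)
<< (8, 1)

>> sense(dir: north)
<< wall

>> pop()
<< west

>> move(dir: east)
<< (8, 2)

>> pop()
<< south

>> move(dir: north)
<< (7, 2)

>> sense(dir: north)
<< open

>> push(x: north)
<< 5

>> move(dir: north)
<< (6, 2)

>> sense(dir: east)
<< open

>> push(x: east)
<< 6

>> move(dir: east)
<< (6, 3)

>> sense(dir: east)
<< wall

>> sense(dir: north)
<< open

>> push(x: north)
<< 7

>> move(dir: north)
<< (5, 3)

>> sense(dir: east)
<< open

>> push(x: east)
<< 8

>> move(dir: east)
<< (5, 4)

>> sense(dir: north)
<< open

>> push(x: north)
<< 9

>> move(dir: north)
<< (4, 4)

>> sense(dir: west)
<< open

>> push(x: west)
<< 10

>> move(dir: west)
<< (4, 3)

>> sense(dir: west)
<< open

>> push(x: west)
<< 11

>> move(dir: west)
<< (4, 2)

>> sense(dir: south)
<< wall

>> sense(dir: west)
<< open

>> push(x: west)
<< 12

>> move(dir: west)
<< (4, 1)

>> sense(dir: south)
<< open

>> push(x: south)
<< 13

>> move(dir: south)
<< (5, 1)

>> sense(dir: south)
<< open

>> push(x: south)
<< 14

>> move(dir: south)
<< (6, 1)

>> sense(dir: west)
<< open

>> push(x: west)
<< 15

>> move(dir: west)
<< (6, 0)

>> sense(dir: north)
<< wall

>> pop()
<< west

>> move(dir: east)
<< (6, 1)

>> pop()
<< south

>> move(dir: north)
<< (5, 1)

>> pop()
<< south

>> move(dir: north)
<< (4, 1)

>> sense(dir: west)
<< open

>> push(x: west)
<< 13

>> move(dir: west)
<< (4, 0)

>> sense(dir: north)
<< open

>> push(x: north)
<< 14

>> move(dir: north)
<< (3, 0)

>> sense(dir: east)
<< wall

>> sense(dir: north)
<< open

>> push(x: north)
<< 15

>> move(dir: north)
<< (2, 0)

>> sense(dir: east)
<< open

>> push(x: east)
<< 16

>> move(dir: east)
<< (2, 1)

>> sense(dir: east)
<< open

>> push(x: east)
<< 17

>> move(dir: east)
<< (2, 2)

>> sense(dir: east)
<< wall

>> sense(dir: south)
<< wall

>> sense(dir: north)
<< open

>> push(x: north)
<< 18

>> move(dir: north)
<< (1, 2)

>> sense(dir: east)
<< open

>> push(x: east)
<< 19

>> move(dir: east)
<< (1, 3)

>> sense(dir: east)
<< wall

>> sense(dir: north)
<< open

>> push(x: north)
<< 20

>> move(dir: north)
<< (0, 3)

>> sense(dir: east)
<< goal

>> move(dir: east)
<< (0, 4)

Answer: (0, 4)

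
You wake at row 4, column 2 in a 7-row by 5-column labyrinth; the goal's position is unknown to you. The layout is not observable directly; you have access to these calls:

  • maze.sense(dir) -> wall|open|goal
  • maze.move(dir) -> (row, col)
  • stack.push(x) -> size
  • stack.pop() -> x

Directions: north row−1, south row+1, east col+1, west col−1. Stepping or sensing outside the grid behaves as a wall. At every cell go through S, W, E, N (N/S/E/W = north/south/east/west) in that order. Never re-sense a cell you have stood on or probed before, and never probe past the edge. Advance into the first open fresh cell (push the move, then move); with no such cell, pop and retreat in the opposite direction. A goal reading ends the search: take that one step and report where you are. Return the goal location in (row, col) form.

-- 1. sense(dir=south) => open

-- 2. push(x=south) => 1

-- 3. move(dir=south) => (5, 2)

-- 4. sense(dir=south) => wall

-- 5. sense(dir=west) => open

-- 6. push(x=west) => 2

-- 7. move(dir=west) => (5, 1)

-- 8. sense(dir=south) => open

-- 9. push(x=south) => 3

-- 10. move(dir=south) => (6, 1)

-- 11. sense(dir=west) => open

-- 12. push(x=west) => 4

-- 13. move(dir=west) => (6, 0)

-- 14. sense(dir=north) => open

-- 15. push(x=north) => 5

-- 16. move(dir=north) => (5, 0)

-- 17. sense(dir=north) => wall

-- 18. pop() => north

-- 19. move(dir=south) => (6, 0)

-- 20. pop() => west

-- 21. move(dir=east) => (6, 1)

-- 22. pop() => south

-- 23. move(dir=north) => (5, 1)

-- 24. sense(dir=north) => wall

-- 25. pop() => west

-- 26. move(dir=east) => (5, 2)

-- 27. sense(dir=east) => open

-- 28. push(x=east) => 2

-- 29. move(dir=east) => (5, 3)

-- 30. sense(dir=south) => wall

-- 31. sense(dir=east) => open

-- 32. push(x=east) => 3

-- 33. move(dir=east) => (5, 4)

-- 34. sense(dir=south) => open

-- 35. push(x=south) => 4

-- 36. move(dir=south) => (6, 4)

-- 37. pop() => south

-- 38. move(dir=north) => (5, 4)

-- 39. sense(dir=north) => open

-- 40. push(x=north) => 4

-- 41. move(dir=north) => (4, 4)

-- 42. sense(dir=west) => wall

-- 43. sense(dir=north) => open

-- 44. push(x=north) => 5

-- 45. move(dir=north) => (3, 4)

-- 46. sense(dir=west) => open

-- 47. push(x=west) => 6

-- 48. move(dir=west) => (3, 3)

-- 49. sense(dir=west) => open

-- 50. push(x=west) => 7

-- 51. move(dir=west) => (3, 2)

-- 52. sense(dir=west) => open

-- 53. push(x=west) => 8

-- 54. move(dir=west) => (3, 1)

-- 55. sense(dir=west) => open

-- 56. push(x=west) => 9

-- 57. move(dir=west) => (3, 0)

-- 58. sense(dir=north) => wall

-- 59. pop() => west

-- 60. move(dir=east) => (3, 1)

-- 61. sense(dir=north) => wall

-- 62. pop() => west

-- 63. move(dir=east) => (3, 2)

-- 64. sense(dir=north) => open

-- 65. push(x=north) => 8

-- 66. move(dir=north) => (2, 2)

-- 67. sense(dir=east) => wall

-- 68. sense(dir=north) => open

-- 69. push(x=north) => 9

-- 70. move(dir=north) => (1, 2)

-- 71. sense(dir=west) => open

-- 72. push(x=west) => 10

-- 73. move(dir=west) => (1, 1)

-- 74. sense(dir=west) => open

-- 75. push(x=west) => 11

-- 76. move(dir=west) => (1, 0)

-- 77. sense(dir=north) => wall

-- 78. pop() => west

-- 79. move(dir=east) => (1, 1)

-- 80. sense(dir=north) => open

-- 81. push(x=north) => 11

-- 82. move(dir=north) => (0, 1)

-- 83. sense(dir=east) => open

-- 84. push(x=east) => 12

-- 85. move(dir=east) => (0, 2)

-- 86. sense(dir=east) => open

-- 87. push(x=east) => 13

-- 88. move(dir=east) => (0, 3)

-- 89. sense(dir=south) => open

-- 90. push(x=south) => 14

-- 91. move(dir=south) => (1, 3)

-- 92. sense(dir=east) => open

-- 93. push(x=east) => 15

-- 94. move(dir=east) => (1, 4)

-- 95. sense(dir=south) => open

-- 96. push(x=south) => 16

-- 97. move(dir=south) => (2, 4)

-- 98. pop() => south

-- 99. move(dir=north) => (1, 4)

-- 100. sense(dir=north) => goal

-- 101. move(dir=north) => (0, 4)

Answer: (0, 4)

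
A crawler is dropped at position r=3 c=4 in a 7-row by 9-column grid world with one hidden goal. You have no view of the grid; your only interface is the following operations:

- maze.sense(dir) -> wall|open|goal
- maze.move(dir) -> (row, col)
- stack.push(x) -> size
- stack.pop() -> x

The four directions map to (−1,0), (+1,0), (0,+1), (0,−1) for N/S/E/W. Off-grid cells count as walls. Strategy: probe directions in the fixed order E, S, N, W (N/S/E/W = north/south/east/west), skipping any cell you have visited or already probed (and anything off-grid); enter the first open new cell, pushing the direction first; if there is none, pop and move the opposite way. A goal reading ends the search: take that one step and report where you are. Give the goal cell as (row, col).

~$ maze.sense dir='east'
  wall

~$ maze.sense dir='south'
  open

~$ stack.push x='south'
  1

~$ maze.move dir='south'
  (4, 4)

~$ maze.sense dir='east'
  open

~$ stack.push x='east'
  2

~$ maze.move dir='east'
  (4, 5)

~$ maze.sense dir='east'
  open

~$ stack.push x='east'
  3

~$ maze.move dir='east'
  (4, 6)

~$ maze.sense dir='east'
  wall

~$ maze.sense dir='south'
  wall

~$ maze.sense dir='north'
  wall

~$ stack.pop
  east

~$ maze.move dir='west'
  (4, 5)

~$ maze.sense dir='south'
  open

~$ stack.push x='south'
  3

~$ maze.move dir='south'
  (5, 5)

~$ maze.sense dir='south'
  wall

~$ maze.sense dir='west'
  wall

~$ stack.pop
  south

~$ maze.move dir='north'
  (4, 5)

~$ stack.pop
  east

~$ maze.move dir='west'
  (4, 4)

~$ maze.sense dir='west'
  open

~$ stack.push x='west'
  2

~$ maze.move dir='west'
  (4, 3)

~$ maze.sense dir='south'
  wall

~$ maze.sense dir='north'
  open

~$ stack.push x='north'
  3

~$ maze.move dir='north'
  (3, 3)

~$ maze.sense dir='north'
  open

~$ stack.push x='north'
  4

~$ maze.move dir='north'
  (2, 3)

~$ maze.sense dir='east'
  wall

~$ maze.sense dir='north'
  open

~$ stack.push x='north'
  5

~$ maze.move dir='north'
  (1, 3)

~$ maze.sense dir='east'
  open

~$ stack.push x='east'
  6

~$ maze.move dir='east'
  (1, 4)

~$ maze.sense dir='east'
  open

~$ stack.push x='east'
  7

~$ maze.move dir='east'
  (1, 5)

~$ maze.sense dir='east'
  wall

~$ maze.sense dir='south'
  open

~$ stack.push x='south'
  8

~$ maze.move dir='south'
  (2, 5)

~$ maze.sense dir='east'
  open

~$ stack.push x='east'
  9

~$ maze.move dir='east'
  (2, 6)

~$ maze.sense dir='east'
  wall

~$ stack.pop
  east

~$ maze.move dir='west'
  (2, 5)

~$ stack.pop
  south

~$ maze.move dir='north'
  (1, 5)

~$ maze.sense dir='north'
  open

~$ stack.push x='north'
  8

~$ maze.move dir='north'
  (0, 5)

~$ maze.sense dir='east'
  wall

~$ maze.sense dir='west'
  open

~$ stack.push x='west'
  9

~$ maze.move dir='west'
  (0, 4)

~$ maze.sense dir='west'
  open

~$ stack.push x='west'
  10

~$ maze.move dir='west'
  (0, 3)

~$ maze.sense dir='west'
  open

~$ stack.push x='west'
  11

~$ maze.move dir='west'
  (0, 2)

~$ maze.sense dir='south'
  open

~$ stack.push x='south'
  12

~$ maze.move dir='south'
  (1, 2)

~$ maze.sense dir='south'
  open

~$ stack.push x='south'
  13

~$ maze.move dir='south'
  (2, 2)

~$ maze.sense dir='south'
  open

~$ stack.push x='south'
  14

~$ maze.move dir='south'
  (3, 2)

~$ maze.sense dir='south'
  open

~$ stack.push x='south'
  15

~$ maze.move dir='south'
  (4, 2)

~$ maze.sense dir='south'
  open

~$ stack.push x='south'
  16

~$ maze.move dir='south'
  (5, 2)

~$ maze.sense dir='south'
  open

~$ stack.push x='south'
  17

~$ maze.move dir='south'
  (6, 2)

~$ maze.sense dir='east'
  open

~$ stack.push x='east'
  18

~$ maze.move dir='east'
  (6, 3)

~$ maze.sense dir='east'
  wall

~$ stack.pop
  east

~$ maze.move dir='west'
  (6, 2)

~$ maze.sense dir='west'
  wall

~$ stack.pop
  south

~$ maze.move dir='north'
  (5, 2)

~$ maze.sense dir='west'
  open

~$ stack.push x='west'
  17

~$ maze.move dir='west'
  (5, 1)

~$ maze.sense dir='north'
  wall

~$ maze.sense dir='west'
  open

~$ stack.push x='west'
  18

~$ maze.move dir='west'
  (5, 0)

~$ maze.sense dir='south'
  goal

~$ maze.move dir='south'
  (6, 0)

Answer: (6, 0)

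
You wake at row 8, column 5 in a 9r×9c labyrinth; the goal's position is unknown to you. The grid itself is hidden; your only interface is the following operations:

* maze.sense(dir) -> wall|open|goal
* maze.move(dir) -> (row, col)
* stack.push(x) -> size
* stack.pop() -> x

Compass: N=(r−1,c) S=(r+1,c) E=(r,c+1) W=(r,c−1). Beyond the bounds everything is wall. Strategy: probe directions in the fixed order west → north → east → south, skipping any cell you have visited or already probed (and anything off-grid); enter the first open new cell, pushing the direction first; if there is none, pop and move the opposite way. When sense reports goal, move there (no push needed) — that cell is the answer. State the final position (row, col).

;; sense(dir=west) : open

;; push(x=west) : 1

;; move(dir=west) : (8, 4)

;; sense(dir=west) : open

;; push(x=west) : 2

;; move(dir=west) : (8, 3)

;; sense(dir=west) : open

;; push(x=west) : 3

;; move(dir=west) : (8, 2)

;; sense(dir=west) : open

;; push(x=west) : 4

;; move(dir=west) : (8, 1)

;; sense(dir=west) : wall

;; sense(dir=north) : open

;; push(x=north) : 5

;; move(dir=north) : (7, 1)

;; sense(dir=west) : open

;; push(x=west) : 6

;; move(dir=west) : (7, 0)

;; sense(dir=north) : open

;; push(x=north) : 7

;; move(dir=north) : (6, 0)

;; sense(dir=north) : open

;; push(x=north) : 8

;; move(dir=north) : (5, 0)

;; sense(dir=north) : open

;; push(x=north) : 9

;; move(dir=north) : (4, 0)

;; sense(dir=north) : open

;; push(x=north) : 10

;; move(dir=north) : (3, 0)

;; sense(dir=north) : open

;; push(x=north) : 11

;; move(dir=north) : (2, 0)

;; sense(dir=north) : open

;; push(x=north) : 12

;; move(dir=north) : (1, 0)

;; sense(dir=north) : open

;; push(x=north) : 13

;; move(dir=north) : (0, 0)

;; sense(dir=east) : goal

;; move(dir=east) : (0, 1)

Answer: (0, 1)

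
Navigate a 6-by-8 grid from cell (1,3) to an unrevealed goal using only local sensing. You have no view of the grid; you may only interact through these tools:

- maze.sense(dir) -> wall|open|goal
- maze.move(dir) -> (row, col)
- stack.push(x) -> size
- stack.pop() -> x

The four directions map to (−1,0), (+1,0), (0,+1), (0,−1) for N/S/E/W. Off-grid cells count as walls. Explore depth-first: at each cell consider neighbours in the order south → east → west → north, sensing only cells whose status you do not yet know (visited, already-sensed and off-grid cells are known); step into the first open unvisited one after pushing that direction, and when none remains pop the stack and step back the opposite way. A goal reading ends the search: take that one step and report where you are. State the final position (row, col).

Now I run sense using dir: south, : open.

I call push using x: south, yielding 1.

Invoking move using dir: south, : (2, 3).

I use sense using dir: south, and get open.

Then push using x: south, giving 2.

Next I call move using dir: south, and observe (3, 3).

Invoking sense using dir: south, which returns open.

I try push using x: south, and get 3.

Calling move using dir: south, : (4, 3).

I invoke sense using dir: south, and observe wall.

I call sense using dir: east, and observe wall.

I invoke sense using dir: west, and see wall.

Now I run pop(), and get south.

Next I call move using dir: north, giving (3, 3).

I run sense using dir: east, and see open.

I call push using x: east, and see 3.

Invoking move using dir: east, yielding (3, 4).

I try sense using dir: east, → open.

Using push using x: east, and see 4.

I use move using dir: east, and observe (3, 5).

Next I call sense using dir: south, which returns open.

Now I run push using x: south, : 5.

I invoke move using dir: south, and see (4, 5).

I use sense using dir: south, yielding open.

I invoke push using x: south, : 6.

I invoke move using dir: south, which returns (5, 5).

Next I call sense using dir: east, : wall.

I invoke sense using dir: west, which returns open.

Using push using x: west, which returns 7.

Next I call move using dir: west, and observe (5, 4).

Next I call pop(), and observe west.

Now I run move using dir: east, → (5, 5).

Then pop, giving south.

I use move using dir: north, and get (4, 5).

I invoke sense using dir: east, yielding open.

Then push using x: east, and see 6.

Invoking move using dir: east, and get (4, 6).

Next I call sense using dir: east, yielding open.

I use push using x: east, which returns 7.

I call move using dir: east, → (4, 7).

I try sense using dir: south, and get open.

Using push using x: south, and see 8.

Then move using dir: south, : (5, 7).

Calling pop(), : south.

I call move using dir: north, — result: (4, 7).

Now I run sense using dir: north, and see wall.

Then pop, and observe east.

Then move using dir: west, giving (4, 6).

Using sense using dir: north, and see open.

Then push using x: north, — result: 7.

Calling move using dir: north, — result: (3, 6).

Now I run sense using dir: north, : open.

I call push using x: north, yielding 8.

Then move using dir: north, yielding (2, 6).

I try sense using dir: east, and get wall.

Calling sense using dir: west, and get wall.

I run sense using dir: north, : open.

Then push using x: north, : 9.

I use move using dir: north, → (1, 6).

I use sense using dir: east, — result: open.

Next I call push using x: east, → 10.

Then move using dir: east, which returns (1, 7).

Calling sense using dir: north, giving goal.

I run move using dir: north, : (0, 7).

Answer: (0, 7)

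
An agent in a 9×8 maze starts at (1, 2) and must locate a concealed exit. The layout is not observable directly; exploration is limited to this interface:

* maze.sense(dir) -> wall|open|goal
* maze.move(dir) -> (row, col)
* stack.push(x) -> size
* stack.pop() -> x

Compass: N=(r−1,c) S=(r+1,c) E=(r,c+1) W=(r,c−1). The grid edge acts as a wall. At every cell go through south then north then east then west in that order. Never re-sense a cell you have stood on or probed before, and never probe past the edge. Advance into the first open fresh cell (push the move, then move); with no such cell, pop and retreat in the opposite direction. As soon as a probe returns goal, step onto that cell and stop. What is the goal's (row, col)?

I call sense(south), yielding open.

Now I run push(south), and get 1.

I run move(south), giving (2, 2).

Using sense(south), and observe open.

I invoke push(south), and get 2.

Using move(south), which returns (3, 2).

Then sense(south), → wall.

Then sense(east), giving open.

Calling push(east), and get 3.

Invoking move(east), which returns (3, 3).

Now I run sense(south), → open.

I call push(south), : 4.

Invoking move(south), — result: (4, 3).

Calling sense(south), which returns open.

Now I run push(south), and see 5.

Using move(south), and see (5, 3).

I try sense(south), and observe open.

Now I run push(south), and see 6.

Calling move(south), → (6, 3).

Next I call sense(south), and see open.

I invoke push(south), → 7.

Invoking move(south), — result: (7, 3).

I invoke sense(south), and get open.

Then push(south), → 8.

I use move(south), giving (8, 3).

I invoke sense(east), and observe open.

Invoking push(east), and see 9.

Now I run move(east), which returns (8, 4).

I call sense(north), : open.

Next I call push(north), and observe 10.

Now I run move(north), and get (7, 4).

Calling sense(north), giving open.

Now I run push(north), → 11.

Then move(north), and get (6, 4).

I use sense(north), yielding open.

Now I run push(north), and see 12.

Now I run move(north), → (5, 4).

I call sense(north), and get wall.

Using sense(east), giving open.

Calling push(east), giving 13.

Next I call move(east), and see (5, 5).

I try sense(south), and observe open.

Invoking push(south), and see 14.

Now I run move(south), and see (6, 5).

I invoke sense(south), : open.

Next I call push(south), giving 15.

I try move(south), and see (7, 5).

I try sense(south), and see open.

Now I run push(south), → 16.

Calling move(south), yielding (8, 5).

I try sense(east), and see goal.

Using move(east), and see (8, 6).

Answer: (8, 6)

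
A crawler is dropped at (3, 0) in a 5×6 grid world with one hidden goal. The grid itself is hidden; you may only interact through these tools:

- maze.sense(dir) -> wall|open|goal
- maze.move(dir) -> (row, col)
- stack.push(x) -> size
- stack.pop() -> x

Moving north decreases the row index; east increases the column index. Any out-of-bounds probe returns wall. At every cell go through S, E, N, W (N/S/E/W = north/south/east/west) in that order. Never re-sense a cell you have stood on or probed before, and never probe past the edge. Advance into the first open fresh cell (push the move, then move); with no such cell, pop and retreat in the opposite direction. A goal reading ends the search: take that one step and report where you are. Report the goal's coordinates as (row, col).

-- maze.sense(dir='south') : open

-- stack.push(x='south') : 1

-- maze.move(dir='south') : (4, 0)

-- maze.sense(dir='east') : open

-- stack.push(x='east') : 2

-- maze.move(dir='east') : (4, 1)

-- maze.sense(dir='east') : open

-- stack.push(x='east') : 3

-- maze.move(dir='east') : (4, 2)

-- maze.sense(dir='east') : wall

-- maze.sense(dir='north') : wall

-- stack.pop() : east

-- maze.move(dir='west') : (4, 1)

-- maze.sense(dir='north') : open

-- stack.push(x='north') : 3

-- maze.move(dir='north') : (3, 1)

-- maze.sense(dir='north') : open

-- stack.push(x='north') : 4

-- maze.move(dir='north') : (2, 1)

-- maze.sense(dir='east') : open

-- stack.push(x='east') : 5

-- maze.move(dir='east') : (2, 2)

-- maze.sense(dir='east') : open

-- stack.push(x='east') : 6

-- maze.move(dir='east') : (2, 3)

-- maze.sense(dir='south') : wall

-- maze.sense(dir='east') : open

-- stack.push(x='east') : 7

-- maze.move(dir='east') : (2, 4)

-- maze.sense(dir='south') : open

-- stack.push(x='south') : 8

-- maze.move(dir='south') : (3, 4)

-- maze.sense(dir='south') : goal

-- maze.move(dir='south') : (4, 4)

Answer: (4, 4)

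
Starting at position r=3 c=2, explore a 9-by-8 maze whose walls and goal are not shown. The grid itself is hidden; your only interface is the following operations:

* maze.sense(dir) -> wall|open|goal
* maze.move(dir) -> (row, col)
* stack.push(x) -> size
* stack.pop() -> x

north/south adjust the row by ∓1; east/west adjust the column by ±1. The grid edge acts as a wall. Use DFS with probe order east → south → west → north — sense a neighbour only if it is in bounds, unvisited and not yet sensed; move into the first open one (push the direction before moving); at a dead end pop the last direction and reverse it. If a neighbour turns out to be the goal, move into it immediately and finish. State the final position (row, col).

>>> maze.sense dir: east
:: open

>>> stack.push x: east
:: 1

>>> maze.move dir: east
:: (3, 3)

>>> maze.sense dir: east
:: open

>>> stack.push x: east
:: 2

>>> maze.move dir: east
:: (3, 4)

>>> maze.sense dir: east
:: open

>>> stack.push x: east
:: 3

>>> maze.move dir: east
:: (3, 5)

>>> maze.sense dir: east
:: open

>>> stack.push x: east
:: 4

>>> maze.move dir: east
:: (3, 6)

>>> maze.sense dir: east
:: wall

>>> maze.sense dir: south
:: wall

>>> maze.sense dir: north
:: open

>>> stack.push x: north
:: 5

>>> maze.move dir: north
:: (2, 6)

>>> maze.sense dir: east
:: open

>>> stack.push x: east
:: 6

>>> maze.move dir: east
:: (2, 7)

>>> maze.sense dir: north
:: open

>>> stack.push x: north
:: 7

>>> maze.move dir: north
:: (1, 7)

>>> maze.sense dir: west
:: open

>>> stack.push x: west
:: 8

>>> maze.move dir: west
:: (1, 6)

>>> maze.sense dir: west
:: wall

>>> maze.sense dir: north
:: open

>>> stack.push x: north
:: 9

>>> maze.move dir: north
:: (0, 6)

>>> maze.sense dir: east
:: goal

>>> maze.move dir: east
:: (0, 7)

Answer: (0, 7)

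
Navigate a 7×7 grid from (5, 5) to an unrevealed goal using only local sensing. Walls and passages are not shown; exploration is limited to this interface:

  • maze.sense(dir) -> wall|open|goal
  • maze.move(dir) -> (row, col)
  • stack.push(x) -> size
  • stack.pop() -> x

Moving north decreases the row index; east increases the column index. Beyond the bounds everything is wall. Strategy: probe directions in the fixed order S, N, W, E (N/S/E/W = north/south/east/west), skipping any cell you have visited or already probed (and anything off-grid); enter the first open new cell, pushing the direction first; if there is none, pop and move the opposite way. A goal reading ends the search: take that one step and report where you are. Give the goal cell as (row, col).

I use sense passing dir='south', — result: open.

Calling push passing x='south', giving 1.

Then move passing dir='south', yielding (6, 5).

Using sense passing dir='west', and see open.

Using push passing x='west', → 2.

Then move passing dir='west', which returns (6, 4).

I use sense passing dir='north', and observe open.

I use push passing x='north', and see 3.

Using move passing dir='north', and see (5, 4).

Then sense passing dir='north', and observe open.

Calling push passing x='north', and see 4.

I use move passing dir='north', yielding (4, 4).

I call sense passing dir='north', : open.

Using push passing x='north', and observe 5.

I call move passing dir='north', → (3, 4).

Using sense passing dir='north', and observe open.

Next I call push passing x='north', : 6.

Calling move passing dir='north', yielding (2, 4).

I try sense passing dir='north', — result: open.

Now I run push passing x='north', giving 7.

I invoke move passing dir='north', → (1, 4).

I call sense passing dir='north', and observe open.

Next I call push passing x='north', → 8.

I invoke move passing dir='north', and observe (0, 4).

Then sense passing dir='west', and get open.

Calling push passing x='west', giving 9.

Calling move passing dir='west', giving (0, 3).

I use sense passing dir='south', and see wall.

I try sense passing dir='west', and see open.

I try push passing x='west', which returns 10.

I call move passing dir='west', and get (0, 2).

Calling sense passing dir='south', giving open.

Now I run push passing x='south', giving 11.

I call move passing dir='south', and observe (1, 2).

Now I run sense passing dir='south', — result: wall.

Calling sense passing dir='west', giving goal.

I try move passing dir='west', : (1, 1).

Answer: (1, 1)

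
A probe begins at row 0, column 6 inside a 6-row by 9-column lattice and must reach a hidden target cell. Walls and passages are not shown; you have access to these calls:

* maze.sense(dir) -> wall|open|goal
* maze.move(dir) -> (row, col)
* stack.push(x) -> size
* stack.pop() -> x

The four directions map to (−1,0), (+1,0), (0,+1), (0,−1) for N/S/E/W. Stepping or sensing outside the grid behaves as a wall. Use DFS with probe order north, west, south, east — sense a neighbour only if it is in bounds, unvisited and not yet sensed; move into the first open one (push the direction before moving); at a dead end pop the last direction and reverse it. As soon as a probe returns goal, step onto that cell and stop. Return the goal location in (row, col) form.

Next I call maze.sense(dir→west), : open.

I try stack.push(x→west), and get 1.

Invoking maze.move(dir→west), : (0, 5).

I call maze.sense(dir→west), and see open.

I call stack.push(x→west), : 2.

I run maze.move(dir→west), and see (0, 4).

Using maze.sense(dir→west), giving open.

I invoke stack.push(x→west), and get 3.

I run maze.move(dir→west), → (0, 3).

Calling maze.sense(dir→west), and see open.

I try stack.push(x→west), giving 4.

Then maze.move(dir→west), giving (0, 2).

Next I call maze.sense(dir→west), → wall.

Using maze.sense(dir→south), which returns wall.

I call stack.pop(), — result: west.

Using maze.move(dir→east), and see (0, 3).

Then maze.sense(dir→south), and get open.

Now I run stack.push(x→south), giving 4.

Using maze.move(dir→south), — result: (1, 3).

Next I call maze.sense(dir→south), → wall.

I try maze.sense(dir→east), which returns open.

Calling stack.push(x→east), yielding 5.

I call maze.move(dir→east), and get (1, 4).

Using maze.sense(dir→south), giving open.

Now I run stack.push(x→south), giving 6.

Now I run maze.move(dir→south), which returns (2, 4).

I invoke maze.sense(dir→south), and observe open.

Calling stack.push(x→south), and get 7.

Next I call maze.move(dir→south), : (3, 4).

I try maze.sense(dir→west), and observe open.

Calling stack.push(x→west), → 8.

Invoking maze.move(dir→west), : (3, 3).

I call maze.sense(dir→west), giving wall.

I call maze.sense(dir→south), : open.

Using stack.push(x→south), → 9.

Invoking maze.move(dir→south), which returns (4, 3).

Now I run maze.sense(dir→west), → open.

Then stack.push(x→west), → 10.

Then maze.move(dir→west), : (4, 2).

I try maze.sense(dir→west), which returns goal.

Next I call maze.move(dir→west), → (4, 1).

Answer: (4, 1)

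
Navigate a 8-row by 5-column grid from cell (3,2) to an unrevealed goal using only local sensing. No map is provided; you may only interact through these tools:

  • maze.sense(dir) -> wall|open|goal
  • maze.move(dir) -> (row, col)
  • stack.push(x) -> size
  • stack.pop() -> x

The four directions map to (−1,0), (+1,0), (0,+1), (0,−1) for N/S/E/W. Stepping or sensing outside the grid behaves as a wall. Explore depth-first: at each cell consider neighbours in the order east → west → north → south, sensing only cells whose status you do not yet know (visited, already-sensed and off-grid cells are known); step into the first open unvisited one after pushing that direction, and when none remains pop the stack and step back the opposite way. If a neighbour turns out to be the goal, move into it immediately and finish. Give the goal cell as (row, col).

! maze.sense(dir: east) -> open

! stack.push(x: east) -> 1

! maze.move(dir: east) -> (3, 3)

! maze.sense(dir: east) -> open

! stack.push(x: east) -> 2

! maze.move(dir: east) -> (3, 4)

! maze.sense(dir: north) -> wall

! maze.sense(dir: south) -> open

! stack.push(x: south) -> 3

! maze.move(dir: south) -> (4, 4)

! maze.sense(dir: west) -> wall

! maze.sense(dir: south) -> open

! stack.push(x: south) -> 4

! maze.move(dir: south) -> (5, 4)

! maze.sense(dir: west) -> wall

! maze.sense(dir: south) -> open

! stack.push(x: south) -> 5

! maze.move(dir: south) -> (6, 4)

! maze.sense(dir: west) -> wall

! maze.sense(dir: south) -> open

! stack.push(x: south) -> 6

! maze.move(dir: south) -> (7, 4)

! maze.sense(dir: west) -> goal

! maze.move(dir: west) -> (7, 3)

Answer: (7, 3)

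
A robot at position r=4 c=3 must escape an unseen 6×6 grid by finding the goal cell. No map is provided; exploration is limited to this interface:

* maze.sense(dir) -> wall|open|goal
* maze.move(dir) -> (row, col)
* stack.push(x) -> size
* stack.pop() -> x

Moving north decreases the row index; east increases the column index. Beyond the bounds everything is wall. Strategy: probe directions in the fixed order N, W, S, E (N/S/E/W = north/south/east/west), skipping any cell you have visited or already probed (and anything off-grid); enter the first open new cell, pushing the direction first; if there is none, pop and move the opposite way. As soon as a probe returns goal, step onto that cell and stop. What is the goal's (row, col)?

% maze.sense dir='north'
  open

% stack.push x='north'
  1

% maze.move dir='north'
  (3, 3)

% maze.sense dir='north'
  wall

% maze.sense dir='west'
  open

% stack.push x='west'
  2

% maze.move dir='west'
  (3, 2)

% maze.sense dir='north'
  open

% stack.push x='north'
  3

% maze.move dir='north'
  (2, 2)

% maze.sense dir='north'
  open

% stack.push x='north'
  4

% maze.move dir='north'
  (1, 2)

% maze.sense dir='north'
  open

% stack.push x='north'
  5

% maze.move dir='north'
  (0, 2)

% maze.sense dir='west'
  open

% stack.push x='west'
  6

% maze.move dir='west'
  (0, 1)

% maze.sense dir='west'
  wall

% maze.sense dir='south'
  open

% stack.push x='south'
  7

% maze.move dir='south'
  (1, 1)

% maze.sense dir='west'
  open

% stack.push x='west'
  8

% maze.move dir='west'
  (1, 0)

% maze.sense dir='south'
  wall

% stack.pop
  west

% maze.move dir='east'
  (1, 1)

% maze.sense dir='south'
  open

% stack.push x='south'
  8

% maze.move dir='south'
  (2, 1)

% maze.sense dir='south'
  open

% stack.push x='south'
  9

% maze.move dir='south'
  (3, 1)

% maze.sense dir='west'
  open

% stack.push x='west'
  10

% maze.move dir='west'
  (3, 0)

% maze.sense dir='south'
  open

% stack.push x='south'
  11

% maze.move dir='south'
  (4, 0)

% maze.sense dir='south'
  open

% stack.push x='south'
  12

% maze.move dir='south'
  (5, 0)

% maze.sense dir='east'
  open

% stack.push x='east'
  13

% maze.move dir='east'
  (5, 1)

% maze.sense dir='north'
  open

% stack.push x='north'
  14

% maze.move dir='north'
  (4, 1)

% maze.sense dir='east'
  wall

% stack.pop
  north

% maze.move dir='south'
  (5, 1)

% maze.sense dir='east'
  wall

% stack.pop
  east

% maze.move dir='west'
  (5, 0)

% stack.pop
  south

% maze.move dir='north'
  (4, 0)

% stack.pop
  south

% maze.move dir='north'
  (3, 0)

% stack.pop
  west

% maze.move dir='east'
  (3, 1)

% stack.pop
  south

% maze.move dir='north'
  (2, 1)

% stack.pop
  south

% maze.move dir='north'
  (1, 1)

% stack.pop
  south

% maze.move dir='north'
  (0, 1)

% stack.pop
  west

% maze.move dir='east'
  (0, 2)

% maze.sense dir='east'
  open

% stack.push x='east'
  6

% maze.move dir='east'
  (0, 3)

% maze.sense dir='south'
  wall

% maze.sense dir='east'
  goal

% maze.move dir='east'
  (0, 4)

Answer: (0, 4)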